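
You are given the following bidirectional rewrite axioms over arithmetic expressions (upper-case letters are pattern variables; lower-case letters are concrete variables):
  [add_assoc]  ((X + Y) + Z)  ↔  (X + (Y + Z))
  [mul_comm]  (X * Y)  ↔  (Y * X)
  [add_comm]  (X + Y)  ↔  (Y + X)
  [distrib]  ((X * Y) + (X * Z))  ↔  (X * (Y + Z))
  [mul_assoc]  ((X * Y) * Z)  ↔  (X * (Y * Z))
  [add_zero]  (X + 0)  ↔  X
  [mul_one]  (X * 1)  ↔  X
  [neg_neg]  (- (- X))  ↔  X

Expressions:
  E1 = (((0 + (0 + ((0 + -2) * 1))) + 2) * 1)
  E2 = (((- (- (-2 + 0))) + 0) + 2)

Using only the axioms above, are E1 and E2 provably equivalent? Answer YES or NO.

step 1: mul_one (→) rewrites (((0 + (0 + ((0 + -2) * 1))) + 2) * 1) into ((0 + (0 + ((0 + -2) * 1))) + 2)
step 2: add_comm (→) rewrites (0 + -2) into (-2 + 0), now ((0 + (0 + ((-2 + 0) * 1))) + 2)
step 3: mul_one (→) rewrites ((-2 + 0) * 1) into (-2 + 0), now ((0 + (0 + (-2 + 0))) + 2)
step 4: add_zero (→) rewrites (-2 + 0) into -2, now ((0 + (0 + -2)) + 2)
step 5: add_comm (→) rewrites (0 + (0 + -2)) into ((0 + -2) + 0), now (((0 + -2) + 0) + 2)
step 6: add_comm (→) rewrites (0 + -2) into (-2 + 0), now (((-2 + 0) + 0) + 2)
step 7: add_zero (→) rewrites ((-2 + 0) + 0) into (-2 + 0), now ((-2 + 0) + 2)
step 8: add_zero (→) rewrites (-2 + 0) into -2, now (-2 + 2)
step 9: neg_neg (←) rewrites -2 into (- (- -2)), now ((- (- -2)) + 2)
step 10: add_zero (←) rewrites -2 into (-2 + 0), now ((- (- (-2 + 0))) + 2)
step 11: add_zero (←) rewrites (- (- (-2 + 0))) into ((- (- (-2 + 0))) + 0), which is E2

YES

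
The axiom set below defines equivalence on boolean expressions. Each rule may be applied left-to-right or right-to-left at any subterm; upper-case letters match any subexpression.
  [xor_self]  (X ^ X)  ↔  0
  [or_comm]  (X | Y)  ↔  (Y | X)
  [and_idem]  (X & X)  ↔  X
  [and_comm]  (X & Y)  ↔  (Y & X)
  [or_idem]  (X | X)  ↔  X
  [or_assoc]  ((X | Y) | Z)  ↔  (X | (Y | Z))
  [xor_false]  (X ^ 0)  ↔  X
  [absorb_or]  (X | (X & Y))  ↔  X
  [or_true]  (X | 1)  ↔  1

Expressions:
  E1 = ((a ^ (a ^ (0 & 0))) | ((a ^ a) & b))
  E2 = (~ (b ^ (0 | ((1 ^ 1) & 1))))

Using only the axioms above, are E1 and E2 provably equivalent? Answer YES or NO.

Every axiom is a valid identity, so a rewrite proof would force E1 and E2 to agree under every assignment.
At a=0, b=0: E1 = 0 but E2 = 1; they differ, so no derivation exists.

NO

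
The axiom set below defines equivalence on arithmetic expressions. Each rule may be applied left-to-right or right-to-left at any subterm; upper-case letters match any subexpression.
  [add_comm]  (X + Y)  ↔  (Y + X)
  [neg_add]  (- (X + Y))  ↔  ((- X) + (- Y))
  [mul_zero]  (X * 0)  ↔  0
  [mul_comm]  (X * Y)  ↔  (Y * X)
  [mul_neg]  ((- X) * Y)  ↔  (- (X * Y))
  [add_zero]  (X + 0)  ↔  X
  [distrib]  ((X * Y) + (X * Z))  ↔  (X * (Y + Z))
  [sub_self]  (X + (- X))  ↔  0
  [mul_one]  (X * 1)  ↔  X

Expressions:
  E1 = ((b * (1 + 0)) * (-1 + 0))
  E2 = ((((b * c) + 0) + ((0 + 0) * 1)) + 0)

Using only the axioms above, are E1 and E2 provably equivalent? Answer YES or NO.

NO

Every axiom is a valid identity, so a rewrite proof would force E1 and E2 to agree under every assignment.
At b=1, c=0: E1 = -1 but E2 = 0; they differ, so no derivation exists.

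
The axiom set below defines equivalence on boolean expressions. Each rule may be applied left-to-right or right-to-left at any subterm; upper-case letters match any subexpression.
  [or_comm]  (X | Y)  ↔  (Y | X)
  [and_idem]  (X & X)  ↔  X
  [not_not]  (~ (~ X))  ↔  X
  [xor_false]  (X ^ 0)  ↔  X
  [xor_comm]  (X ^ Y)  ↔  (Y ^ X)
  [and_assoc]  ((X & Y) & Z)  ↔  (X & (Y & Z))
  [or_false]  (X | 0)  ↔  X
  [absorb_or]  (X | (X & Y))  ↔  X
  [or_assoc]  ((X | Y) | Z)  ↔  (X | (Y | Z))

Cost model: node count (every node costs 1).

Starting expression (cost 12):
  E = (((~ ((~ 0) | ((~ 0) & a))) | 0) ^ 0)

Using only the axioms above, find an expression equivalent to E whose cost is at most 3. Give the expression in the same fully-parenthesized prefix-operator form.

(0 | 0)   [cost 3]

1. [absorb_or →] ((~ 0) | ((~ 0) & a))  →  (~ 0);  E = (((~ (~ 0)) | 0) ^ 0)
2. [xor_false →] (((~ (~ 0)) | 0) ^ 0)  →  ((~ (~ 0)) | 0)
3. [not_not →] (~ (~ 0))  →  0;  cost 3 ≤ 3, done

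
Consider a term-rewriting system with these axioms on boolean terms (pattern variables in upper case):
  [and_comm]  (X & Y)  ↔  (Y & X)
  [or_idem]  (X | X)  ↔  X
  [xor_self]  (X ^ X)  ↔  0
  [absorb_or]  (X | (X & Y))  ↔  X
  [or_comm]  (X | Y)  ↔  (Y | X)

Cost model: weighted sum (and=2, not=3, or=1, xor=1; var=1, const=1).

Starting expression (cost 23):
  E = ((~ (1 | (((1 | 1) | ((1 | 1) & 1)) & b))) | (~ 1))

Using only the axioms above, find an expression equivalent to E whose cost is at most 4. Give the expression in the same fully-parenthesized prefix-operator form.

1. [absorb_or →] ((1 | 1) | ((1 | 1) & 1))  →  (1 | 1);  E = ((~ (1 | ((1 | 1) & b))) | (~ 1))
2. [or_idem →] (1 | 1)  →  1;  E = ((~ (1 | (1 & b))) | (~ 1))
3. [absorb_or →] (1 | (1 & b))  →  1;  E = ((~ 1) | (~ 1))
4. [or_idem →] ((~ 1) | (~ 1))  →  (~ 1);  cost 4 ≤ 4, done

(~ 1)   [cost 4]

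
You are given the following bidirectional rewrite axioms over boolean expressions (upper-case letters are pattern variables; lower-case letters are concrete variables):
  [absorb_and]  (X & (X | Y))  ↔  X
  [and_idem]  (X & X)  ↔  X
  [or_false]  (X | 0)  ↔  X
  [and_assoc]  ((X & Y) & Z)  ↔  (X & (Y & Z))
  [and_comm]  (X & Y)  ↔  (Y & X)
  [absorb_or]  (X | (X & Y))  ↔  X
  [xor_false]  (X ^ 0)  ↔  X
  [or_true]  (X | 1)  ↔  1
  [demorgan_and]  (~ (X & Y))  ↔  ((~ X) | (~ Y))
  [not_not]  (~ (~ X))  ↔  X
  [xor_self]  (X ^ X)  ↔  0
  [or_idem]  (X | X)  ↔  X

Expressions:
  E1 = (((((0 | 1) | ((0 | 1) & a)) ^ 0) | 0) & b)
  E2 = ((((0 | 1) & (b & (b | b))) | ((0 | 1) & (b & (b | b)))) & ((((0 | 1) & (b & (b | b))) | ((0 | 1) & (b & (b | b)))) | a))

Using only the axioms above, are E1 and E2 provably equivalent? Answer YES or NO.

YES

step 1: absorb_or (→) rewrites ((0 | 1) | ((0 | 1) & a)) into (0 | 1), now ((((0 | 1) ^ 0) | 0) & b)
step 2: xor_false (→) rewrites ((0 | 1) ^ 0) into (0 | 1), now (((0 | 1) | 0) & b)
step 3: or_false (→) rewrites ((0 | 1) | 0) into (0 | 1), now ((0 | 1) & b)
step 4: absorb_and (←) rewrites b into (b & (b | b)), now ((0 | 1) & (b & (b | b)))
step 5: or_idem (←) rewrites ((0 | 1) & (b & (b | b))) into (((0 | 1) & (b & (b | b))) | ((0 | 1) & (b & (b | b))))
step 6: absorb_and (←) rewrites (((0 | 1) & (b & (b | b))) | ((0 | 1) & (b & (b | b)))) into ((((0 | 1) & (b & (b | b))) | ((0 | 1) & (b & (b | b)))) & ((((0 | 1) & (b & (b | b))) | ((0 | 1) & (b & (b | b)))) | a)), which is E2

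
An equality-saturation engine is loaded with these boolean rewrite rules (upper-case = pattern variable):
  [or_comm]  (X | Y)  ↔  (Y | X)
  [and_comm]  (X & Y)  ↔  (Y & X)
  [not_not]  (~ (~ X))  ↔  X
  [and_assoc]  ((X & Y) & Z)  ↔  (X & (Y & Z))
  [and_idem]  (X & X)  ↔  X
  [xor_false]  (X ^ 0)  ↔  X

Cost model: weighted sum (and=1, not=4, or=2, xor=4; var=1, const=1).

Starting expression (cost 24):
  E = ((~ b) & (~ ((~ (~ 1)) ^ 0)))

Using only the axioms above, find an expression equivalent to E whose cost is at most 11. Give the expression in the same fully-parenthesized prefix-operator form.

((~ b) & (~ 1))   [cost 11]

step 1: xor_false (→) rewrites ((~ (~ 1)) ^ 0) into (~ (~ 1)), now ((~ b) & (~ (~ (~ 1))))
step 2: not_not (→) rewrites (~ (~ (~ 1))) into (~ 1), reaching cost 11 (bound 11)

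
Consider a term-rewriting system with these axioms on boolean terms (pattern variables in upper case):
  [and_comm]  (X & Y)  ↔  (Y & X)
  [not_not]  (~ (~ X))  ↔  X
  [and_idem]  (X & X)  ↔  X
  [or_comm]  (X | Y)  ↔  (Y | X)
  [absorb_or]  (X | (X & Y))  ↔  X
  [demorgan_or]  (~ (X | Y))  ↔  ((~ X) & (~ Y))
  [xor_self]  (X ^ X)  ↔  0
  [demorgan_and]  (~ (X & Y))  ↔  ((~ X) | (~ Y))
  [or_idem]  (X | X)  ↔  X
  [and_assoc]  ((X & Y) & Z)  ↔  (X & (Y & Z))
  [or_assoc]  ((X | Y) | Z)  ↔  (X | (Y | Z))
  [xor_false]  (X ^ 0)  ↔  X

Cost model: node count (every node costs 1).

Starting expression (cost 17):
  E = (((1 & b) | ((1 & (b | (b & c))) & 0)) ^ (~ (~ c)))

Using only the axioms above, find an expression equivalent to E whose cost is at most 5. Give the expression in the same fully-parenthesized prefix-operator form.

1. [absorb_or →] (b | (b & c))  →  b;  E = (((1 & b) | ((1 & b) & 0)) ^ (~ (~ c)))
2. [not_not →] (~ (~ c))  →  c;  E = (((1 & b) | ((1 & b) & 0)) ^ c)
3. [absorb_or →] ((1 & b) | ((1 & b) & 0))  →  (1 & b);  cost 5 ≤ 5, done

((1 & b) ^ c)   [cost 5]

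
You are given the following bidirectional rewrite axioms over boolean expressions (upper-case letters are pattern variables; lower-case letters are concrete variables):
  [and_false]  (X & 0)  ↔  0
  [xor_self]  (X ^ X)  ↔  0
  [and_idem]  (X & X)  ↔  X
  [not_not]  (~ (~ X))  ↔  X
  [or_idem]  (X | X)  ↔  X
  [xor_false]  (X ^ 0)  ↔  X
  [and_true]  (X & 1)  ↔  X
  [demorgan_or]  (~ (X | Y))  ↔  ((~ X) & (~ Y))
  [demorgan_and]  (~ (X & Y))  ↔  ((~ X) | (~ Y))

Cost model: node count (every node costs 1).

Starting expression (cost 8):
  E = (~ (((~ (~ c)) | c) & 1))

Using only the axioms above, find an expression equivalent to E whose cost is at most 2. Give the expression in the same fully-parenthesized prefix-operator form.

(~ c)   [cost 2]

step 1: and_true (→) rewrites (((~ (~ c)) | c) & 1) into ((~ (~ c)) | c), now (~ ((~ (~ c)) | c))
step 2: not_not (→) rewrites (~ (~ c)) into c, now (~ (c | c))
step 3: or_idem (→) rewrites (c | c) into c, reaching cost 2 (bound 2)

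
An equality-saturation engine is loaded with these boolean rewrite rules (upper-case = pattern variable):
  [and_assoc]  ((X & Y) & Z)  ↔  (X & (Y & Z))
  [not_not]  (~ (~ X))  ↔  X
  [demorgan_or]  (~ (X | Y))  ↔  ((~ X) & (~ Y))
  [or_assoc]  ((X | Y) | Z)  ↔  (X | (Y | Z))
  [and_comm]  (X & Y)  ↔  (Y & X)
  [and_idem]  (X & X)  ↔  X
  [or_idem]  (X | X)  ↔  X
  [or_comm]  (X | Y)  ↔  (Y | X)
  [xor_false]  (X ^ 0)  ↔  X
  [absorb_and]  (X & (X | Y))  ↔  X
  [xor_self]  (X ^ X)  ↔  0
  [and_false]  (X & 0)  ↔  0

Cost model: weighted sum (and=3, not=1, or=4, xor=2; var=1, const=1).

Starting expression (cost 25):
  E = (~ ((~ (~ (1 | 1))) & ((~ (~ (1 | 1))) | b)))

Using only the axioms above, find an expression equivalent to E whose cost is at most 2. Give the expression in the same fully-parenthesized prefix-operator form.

(~ 1)   [cost 2]

step 1: absorb_and (→) rewrites ((~ (~ (1 | 1))) & ((~ (~ (1 | 1))) | b)) into (~ (~ (1 | 1))), now (~ (~ (~ (1 | 1))))
step 2: or_idem (→) rewrites (1 | 1) into 1, now (~ (~ (~ 1)))
step 3: not_not (→) rewrites (~ (~ 1)) into 1, reaching cost 2 (bound 2)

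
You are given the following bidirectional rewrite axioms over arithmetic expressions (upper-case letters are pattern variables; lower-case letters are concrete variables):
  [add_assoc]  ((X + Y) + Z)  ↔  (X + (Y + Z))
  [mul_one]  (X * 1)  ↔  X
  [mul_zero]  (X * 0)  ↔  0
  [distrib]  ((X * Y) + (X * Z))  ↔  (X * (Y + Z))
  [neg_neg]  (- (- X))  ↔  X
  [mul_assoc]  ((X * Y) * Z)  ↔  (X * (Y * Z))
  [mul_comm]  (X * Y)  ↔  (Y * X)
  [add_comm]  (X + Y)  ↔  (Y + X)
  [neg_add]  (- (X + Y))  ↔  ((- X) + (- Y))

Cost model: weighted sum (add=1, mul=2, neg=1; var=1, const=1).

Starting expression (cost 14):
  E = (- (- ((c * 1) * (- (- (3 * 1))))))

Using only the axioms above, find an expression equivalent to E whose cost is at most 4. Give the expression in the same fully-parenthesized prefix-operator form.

(c * 3)   [cost 4]

(1) (- (- ((c * 1) * (- (- (3 * 1))))))  =[neg_neg →]=  ((c * 1) * (- (- (3 * 1))))
(2) (3 * 1)  =[mul_one →]=  3    ⊢ ((c * 1) * (- (- 3)))
(3) (c * 1)  =[mul_one →]=  c    ⊢ (c * (- (- 3)))
(4) (- (- 3))  =[neg_neg →]=  3    ⊢ cost 4, within 4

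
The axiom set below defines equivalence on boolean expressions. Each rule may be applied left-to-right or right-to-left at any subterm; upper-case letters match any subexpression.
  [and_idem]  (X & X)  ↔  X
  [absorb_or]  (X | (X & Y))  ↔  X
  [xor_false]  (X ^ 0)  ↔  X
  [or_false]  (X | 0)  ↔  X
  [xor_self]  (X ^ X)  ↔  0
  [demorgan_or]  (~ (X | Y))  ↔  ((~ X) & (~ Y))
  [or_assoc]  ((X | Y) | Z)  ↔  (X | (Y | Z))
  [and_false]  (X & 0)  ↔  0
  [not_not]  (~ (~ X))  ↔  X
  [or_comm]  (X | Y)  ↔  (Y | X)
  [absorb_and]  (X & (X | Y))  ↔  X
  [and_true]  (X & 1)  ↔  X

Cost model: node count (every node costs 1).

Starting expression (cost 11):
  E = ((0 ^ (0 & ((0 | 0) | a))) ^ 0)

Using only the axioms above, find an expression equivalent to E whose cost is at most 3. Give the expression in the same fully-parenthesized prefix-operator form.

(0 ^ 0)   [cost 3]

1. [or_false →] (0 | 0)  →  0;  E = ((0 ^ (0 & (0 | a))) ^ 0)
2. [xor_false →] ((0 ^ (0 & (0 | a))) ^ 0)  →  (0 ^ (0 & (0 | a)))
3. [absorb_and →] (0 & (0 | a))  →  0;  cost 3 ≤ 3, done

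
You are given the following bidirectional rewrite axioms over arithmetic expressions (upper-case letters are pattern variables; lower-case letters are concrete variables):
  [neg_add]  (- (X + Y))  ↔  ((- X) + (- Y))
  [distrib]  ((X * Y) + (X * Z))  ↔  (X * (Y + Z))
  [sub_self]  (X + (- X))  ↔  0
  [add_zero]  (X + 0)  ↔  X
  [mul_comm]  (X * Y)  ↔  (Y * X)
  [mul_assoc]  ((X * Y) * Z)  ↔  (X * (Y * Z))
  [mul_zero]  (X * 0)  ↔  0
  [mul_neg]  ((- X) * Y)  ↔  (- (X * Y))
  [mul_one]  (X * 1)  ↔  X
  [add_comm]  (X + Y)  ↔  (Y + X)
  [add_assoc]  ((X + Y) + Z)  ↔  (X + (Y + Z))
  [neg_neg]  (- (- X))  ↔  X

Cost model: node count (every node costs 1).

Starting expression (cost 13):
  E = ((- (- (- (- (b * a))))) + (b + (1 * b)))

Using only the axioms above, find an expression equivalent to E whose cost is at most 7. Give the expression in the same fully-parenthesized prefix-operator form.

(1) (- (- (b * a)))  =[neg_neg →]=  (b * a)    ⊢ ((- (- (b * a))) + (b + (1 * b)))
(2) (1 * b)  =[mul_comm →]=  (b * 1)    ⊢ ((- (- (b * a))) + (b + (b * 1)))
(3) (b * 1)  =[mul_one →]=  b    ⊢ ((- (- (b * a))) + (b + b))
(4) (- (- (b * a)))  =[neg_neg →]=  (b * a)    ⊢ cost 7, within 7

((b * a) + (b + b))   [cost 7]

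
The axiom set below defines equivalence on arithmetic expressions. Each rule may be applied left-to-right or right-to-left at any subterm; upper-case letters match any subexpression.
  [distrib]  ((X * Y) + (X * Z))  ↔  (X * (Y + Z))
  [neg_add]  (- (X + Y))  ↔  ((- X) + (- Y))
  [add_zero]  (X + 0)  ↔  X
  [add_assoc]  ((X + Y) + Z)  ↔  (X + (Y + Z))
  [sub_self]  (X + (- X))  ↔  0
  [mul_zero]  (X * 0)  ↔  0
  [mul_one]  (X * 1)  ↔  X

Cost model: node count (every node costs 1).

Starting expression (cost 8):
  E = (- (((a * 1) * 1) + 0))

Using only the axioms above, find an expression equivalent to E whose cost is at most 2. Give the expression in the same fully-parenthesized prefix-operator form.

(- a)   [cost 2]

step 1: add_zero (→) rewrites (((a * 1) * 1) + 0) into ((a * 1) * 1), now (- ((a * 1) * 1))
step 2: mul_one (→) rewrites (a * 1) into a, now (- (a * 1))
step 3: mul_one (→) rewrites (a * 1) into a, reaching cost 2 (bound 2)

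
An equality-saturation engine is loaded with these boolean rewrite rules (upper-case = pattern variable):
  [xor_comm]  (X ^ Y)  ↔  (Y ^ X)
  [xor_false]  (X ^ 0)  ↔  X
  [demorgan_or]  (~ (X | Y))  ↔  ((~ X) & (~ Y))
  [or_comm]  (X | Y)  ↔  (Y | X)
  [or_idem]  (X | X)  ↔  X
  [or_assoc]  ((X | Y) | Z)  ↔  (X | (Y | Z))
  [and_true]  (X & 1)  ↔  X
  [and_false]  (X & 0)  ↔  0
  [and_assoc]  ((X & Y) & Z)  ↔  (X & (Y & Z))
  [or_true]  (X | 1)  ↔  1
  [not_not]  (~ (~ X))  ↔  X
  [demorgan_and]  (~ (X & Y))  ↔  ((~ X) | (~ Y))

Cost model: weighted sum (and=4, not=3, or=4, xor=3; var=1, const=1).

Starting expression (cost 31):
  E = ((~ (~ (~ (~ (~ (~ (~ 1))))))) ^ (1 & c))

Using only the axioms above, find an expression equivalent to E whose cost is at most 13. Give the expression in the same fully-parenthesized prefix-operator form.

((~ 1) ^ (1 & c))   [cost 13]

1. [not_not →] (~ (~ (~ (~ (~ 1)))))  →  (~ (~ (~ 1)));  E = ((~ (~ (~ (~ (~ 1))))) ^ (1 & c))
2. [not_not →] (~ (~ (~ 1)))  →  (~ 1);  E = ((~ (~ (~ 1))) ^ (1 & c))
3. [not_not →] (~ (~ 1))  →  1;  cost 13 ≤ 13, done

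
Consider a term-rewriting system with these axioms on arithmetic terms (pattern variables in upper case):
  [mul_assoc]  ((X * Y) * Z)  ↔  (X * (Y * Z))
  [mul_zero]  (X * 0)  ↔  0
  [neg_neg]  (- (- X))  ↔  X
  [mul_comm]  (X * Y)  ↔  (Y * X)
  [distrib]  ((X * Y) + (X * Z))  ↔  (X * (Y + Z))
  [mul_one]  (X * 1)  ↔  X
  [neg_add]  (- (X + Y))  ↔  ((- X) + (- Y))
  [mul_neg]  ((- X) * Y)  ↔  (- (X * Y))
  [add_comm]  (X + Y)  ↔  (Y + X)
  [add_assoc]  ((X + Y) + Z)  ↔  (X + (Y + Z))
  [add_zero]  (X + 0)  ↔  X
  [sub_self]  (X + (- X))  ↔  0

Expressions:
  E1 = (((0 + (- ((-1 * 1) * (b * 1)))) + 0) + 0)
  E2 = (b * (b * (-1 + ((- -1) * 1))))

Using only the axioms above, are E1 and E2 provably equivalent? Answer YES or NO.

The axioms are sound identities: if E1 ↔* E2 then E1 and E2 evaluate identically under any assignment.
Under b=1: E1 evaluates to 1, E2 to 0. Distinct ⇒ no rewrite sequence connects them.

NO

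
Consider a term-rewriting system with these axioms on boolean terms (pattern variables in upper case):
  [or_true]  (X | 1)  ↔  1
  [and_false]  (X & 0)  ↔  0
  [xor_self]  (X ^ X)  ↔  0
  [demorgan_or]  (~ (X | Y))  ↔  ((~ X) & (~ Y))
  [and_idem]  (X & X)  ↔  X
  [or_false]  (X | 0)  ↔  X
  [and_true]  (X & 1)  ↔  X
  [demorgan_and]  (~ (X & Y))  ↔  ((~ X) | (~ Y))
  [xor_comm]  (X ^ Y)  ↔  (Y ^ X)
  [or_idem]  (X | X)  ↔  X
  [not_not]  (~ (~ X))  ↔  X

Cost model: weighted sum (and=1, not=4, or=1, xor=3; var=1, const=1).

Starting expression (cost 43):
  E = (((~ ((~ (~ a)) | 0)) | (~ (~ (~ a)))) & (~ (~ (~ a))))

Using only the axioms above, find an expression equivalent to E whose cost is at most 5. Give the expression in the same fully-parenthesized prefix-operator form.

(~ a)   [cost 5]

1. [or_false →] ((~ (~ a)) | 0)  →  (~ (~ a));  E = (((~ (~ (~ a))) | (~ (~ (~ a)))) & (~ (~ (~ a))))
2. [or_idem →] ((~ (~ (~ a))) | (~ (~ (~ a))))  →  (~ (~ (~ a)));  E = ((~ (~ (~ a))) & (~ (~ (~ a))))
3. [not_not →] (~ (~ (~ a)))  →  (~ a);  E = ((~ a) & (~ (~ (~ a))))
4. [not_not →] (~ (~ (~ a)))  →  (~ a);  E = ((~ a) & (~ a))
5. [and_idem →] ((~ a) & (~ a))  →  (~ a);  cost 5 ≤ 5, done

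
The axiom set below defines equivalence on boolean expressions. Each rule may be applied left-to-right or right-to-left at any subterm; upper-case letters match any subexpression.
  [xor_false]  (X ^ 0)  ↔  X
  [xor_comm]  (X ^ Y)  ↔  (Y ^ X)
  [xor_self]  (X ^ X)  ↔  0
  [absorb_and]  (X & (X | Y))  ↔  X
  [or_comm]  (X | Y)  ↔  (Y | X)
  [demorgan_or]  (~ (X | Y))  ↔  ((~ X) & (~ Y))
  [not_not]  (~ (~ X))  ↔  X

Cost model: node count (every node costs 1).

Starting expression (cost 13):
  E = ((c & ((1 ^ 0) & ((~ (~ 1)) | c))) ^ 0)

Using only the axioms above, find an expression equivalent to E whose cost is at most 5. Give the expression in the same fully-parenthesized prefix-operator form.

(1) (1 ^ 0)  =[xor_false →]=  1    ⊢ ((c & (1 & ((~ (~ 1)) | c))) ^ 0)
(2) (~ (~ 1))  =[not_not →]=  1    ⊢ ((c & (1 & (1 | c))) ^ 0)
(3) (1 & (1 | c))  =[absorb_and →]=  1    ⊢ cost 5, within 5

((c & 1) ^ 0)   [cost 5]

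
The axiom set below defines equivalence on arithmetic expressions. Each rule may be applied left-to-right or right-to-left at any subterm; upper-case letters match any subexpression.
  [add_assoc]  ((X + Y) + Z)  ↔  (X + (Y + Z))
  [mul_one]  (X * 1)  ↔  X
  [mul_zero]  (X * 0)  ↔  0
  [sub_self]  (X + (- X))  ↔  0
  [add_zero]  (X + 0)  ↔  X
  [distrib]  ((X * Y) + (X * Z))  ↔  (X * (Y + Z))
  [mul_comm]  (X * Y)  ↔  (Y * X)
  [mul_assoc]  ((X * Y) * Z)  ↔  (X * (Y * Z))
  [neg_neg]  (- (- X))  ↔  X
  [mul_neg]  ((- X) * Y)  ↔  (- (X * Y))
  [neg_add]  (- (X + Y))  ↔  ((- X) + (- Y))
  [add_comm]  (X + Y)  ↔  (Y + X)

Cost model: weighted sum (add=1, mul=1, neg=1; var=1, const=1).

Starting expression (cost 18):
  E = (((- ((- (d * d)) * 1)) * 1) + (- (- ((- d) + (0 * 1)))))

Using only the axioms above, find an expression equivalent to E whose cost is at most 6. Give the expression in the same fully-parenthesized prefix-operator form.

((d * d) + (- d))   [cost 6]

1. [mul_one →] ((- (d * d)) * 1)  →  (- (d * d));  E = (((- (- (d * d))) * 1) + (- (- ((- d) + (0 * 1)))))
2. [neg_neg →] (- (- (d * d)))  →  (d * d);  E = (((d * d) * 1) + (- (- ((- d) + (0 * 1)))))
3. [mul_one →] ((d * d) * 1)  →  (d * d);  E = ((d * d) + (- (- ((- d) + (0 * 1)))))
4. [neg_neg →] (- (- ((- d) + (0 * 1))))  →  ((- d) + (0 * 1));  E = ((d * d) + ((- d) + (0 * 1)))
5. [mul_one →] (0 * 1)  →  0;  E = ((d * d) + ((- d) + 0))
6. [add_zero →] ((- d) + 0)  →  (- d);  cost 6 ≤ 6, done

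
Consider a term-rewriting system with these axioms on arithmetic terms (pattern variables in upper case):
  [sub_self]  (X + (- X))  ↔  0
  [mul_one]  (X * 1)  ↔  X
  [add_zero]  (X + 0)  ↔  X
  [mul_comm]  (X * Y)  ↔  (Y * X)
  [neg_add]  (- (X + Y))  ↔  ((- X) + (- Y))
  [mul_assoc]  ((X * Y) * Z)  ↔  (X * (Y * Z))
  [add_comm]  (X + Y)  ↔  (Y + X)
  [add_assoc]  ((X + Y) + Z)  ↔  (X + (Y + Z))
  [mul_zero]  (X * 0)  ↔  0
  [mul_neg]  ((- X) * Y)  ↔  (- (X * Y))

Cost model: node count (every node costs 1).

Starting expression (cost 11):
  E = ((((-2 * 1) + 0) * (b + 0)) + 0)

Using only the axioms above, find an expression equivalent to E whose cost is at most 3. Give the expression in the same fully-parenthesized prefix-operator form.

(-2 * b)   [cost 3]

(1) ((((-2 * 1) + 0) * (b + 0)) + 0)  =[add_zero →]=  (((-2 * 1) + 0) * (b + 0))
(2) (-2 * 1)  =[mul_one →]=  -2    ⊢ ((-2 + 0) * (b + 0))
(3) (b + 0)  =[add_zero →]=  b    ⊢ ((-2 + 0) * b)
(4) (-2 + 0)  =[add_zero →]=  -2    ⊢ cost 3, within 3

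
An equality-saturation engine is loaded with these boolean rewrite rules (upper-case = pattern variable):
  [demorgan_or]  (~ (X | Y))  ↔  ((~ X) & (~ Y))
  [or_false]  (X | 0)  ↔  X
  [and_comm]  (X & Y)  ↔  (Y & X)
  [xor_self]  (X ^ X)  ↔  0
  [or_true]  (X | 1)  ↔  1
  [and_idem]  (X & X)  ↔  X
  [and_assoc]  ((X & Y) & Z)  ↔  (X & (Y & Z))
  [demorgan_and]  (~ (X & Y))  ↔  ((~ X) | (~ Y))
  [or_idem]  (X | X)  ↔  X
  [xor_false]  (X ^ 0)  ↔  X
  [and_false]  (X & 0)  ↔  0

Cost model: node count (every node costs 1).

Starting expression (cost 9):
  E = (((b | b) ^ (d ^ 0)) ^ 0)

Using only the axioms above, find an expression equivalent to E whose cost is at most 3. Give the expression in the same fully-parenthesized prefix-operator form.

1. [xor_false →] (d ^ 0)  →  d;  E = (((b | b) ^ d) ^ 0)
2. [or_idem →] (b | b)  →  b;  E = ((b ^ d) ^ 0)
3. [xor_false →] ((b ^ d) ^ 0)  →  (b ^ d);  cost 3 ≤ 3, done

(b ^ d)   [cost 3]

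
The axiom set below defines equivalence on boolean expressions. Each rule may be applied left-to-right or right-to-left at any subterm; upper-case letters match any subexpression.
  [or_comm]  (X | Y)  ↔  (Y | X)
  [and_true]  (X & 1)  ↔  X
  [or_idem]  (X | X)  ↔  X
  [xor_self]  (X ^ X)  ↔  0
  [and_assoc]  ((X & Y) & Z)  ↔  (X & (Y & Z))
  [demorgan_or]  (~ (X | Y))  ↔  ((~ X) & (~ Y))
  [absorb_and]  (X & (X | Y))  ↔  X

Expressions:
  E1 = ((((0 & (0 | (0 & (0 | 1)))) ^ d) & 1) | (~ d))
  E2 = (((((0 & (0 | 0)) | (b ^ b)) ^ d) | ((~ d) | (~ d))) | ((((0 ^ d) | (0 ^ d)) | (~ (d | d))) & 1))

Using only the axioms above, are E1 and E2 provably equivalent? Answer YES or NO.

step 1: absorb_and (→) rewrites (0 & (0 | 1)) into 0, now ((((0 & (0 | 0)) ^ d) & 1) | (~ d))
step 2: and_true (→) rewrites (((0 & (0 | 0)) ^ d) & 1) into ((0 & (0 | 0)) ^ d), now (((0 & (0 | 0)) ^ d) | (~ d))
step 3: absorb_and (→) rewrites (0 & (0 | 0)) into 0, now ((0 ^ d) | (~ d))
step 4: or_idem (←) rewrites ((0 ^ d) | (~ d)) into (((0 ^ d) | (~ d)) | ((0 ^ d) | (~ d)))
step 5: and_true (←) rewrites ((0 ^ d) | (~ d)) into (((0 ^ d) | (~ d)) & 1), now (((0 ^ d) | (~ d)) | (((0 ^ d) | (~ d)) & 1))
step 6: or_idem (←) rewrites 0 into (0 | 0), now ((((0 | 0) ^ d) | (~ d)) | (((0 ^ d) | (~ d)) & 1))
step 7: or_idem (←) rewrites d into (d | d), now ((((0 | 0) ^ d) | (~ d)) | (((0 ^ d) | (~ (d | d))) & 1))
step 8: or_idem (←) rewrites (0 ^ d) into ((0 ^ d) | (0 ^ d)), now ((((0 | 0) ^ d) | (~ d)) | ((((0 ^ d) | (0 ^ d)) | (~ (d | d))) & 1))
step 9: or_idem (←) rewrites (~ d) into ((~ d) | (~ d)), now ((((0 | 0) ^ d) | ((~ d) | (~ d))) | ((((0 ^ d) | (0 ^ d)) | (~ (d | d))) & 1))
step 10: xor_self (←) rewrites 0 into (b ^ b), now ((((0 | (b ^ b)) ^ d) | ((~ d) | (~ d))) | ((((0 ^ d) | (0 ^ d)) | (~ (d | d))) & 1))
step 11: absorb_and (←) rewrites 0 into (0 & (0 | 0)), which is E2

YES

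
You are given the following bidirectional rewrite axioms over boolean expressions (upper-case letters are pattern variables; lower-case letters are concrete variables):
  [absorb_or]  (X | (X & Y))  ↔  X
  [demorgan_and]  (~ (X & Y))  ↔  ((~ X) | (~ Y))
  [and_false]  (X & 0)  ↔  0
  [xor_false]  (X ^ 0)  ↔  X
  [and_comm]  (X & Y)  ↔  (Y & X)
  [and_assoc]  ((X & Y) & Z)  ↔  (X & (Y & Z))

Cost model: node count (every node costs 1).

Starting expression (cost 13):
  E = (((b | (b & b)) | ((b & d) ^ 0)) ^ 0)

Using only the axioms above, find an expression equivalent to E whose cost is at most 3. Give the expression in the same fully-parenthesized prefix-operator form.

1. [xor_false →] ((b & d) ^ 0)  →  (b & d);  E = (((b | (b & b)) | (b & d)) ^ 0)
2. [absorb_or →] (b | (b & b))  →  b;  E = ((b | (b & d)) ^ 0)
3. [absorb_or →] (b | (b & d))  →  b;  cost 3 ≤ 3, done

(b ^ 0)   [cost 3]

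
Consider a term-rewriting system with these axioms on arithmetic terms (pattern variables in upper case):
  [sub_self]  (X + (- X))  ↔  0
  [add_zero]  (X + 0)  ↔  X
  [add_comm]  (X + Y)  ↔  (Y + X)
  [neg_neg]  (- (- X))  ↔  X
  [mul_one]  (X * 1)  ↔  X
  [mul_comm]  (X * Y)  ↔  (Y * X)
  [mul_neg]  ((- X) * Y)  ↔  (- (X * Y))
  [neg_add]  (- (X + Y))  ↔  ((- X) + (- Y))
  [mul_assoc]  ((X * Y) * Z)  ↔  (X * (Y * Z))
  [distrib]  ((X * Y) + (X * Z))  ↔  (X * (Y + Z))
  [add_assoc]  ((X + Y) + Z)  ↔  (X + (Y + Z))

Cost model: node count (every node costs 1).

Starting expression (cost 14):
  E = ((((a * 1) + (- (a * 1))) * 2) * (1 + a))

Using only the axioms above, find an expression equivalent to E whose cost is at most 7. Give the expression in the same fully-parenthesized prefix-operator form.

step 1: mul_one (→) rewrites (a * 1) into a, now ((((a * 1) + (- a)) * 2) * (1 + a))
step 2: mul_one (→) rewrites (a * 1) into a, now (((a + (- a)) * 2) * (1 + a))
step 3: sub_self (→) rewrites (a + (- a)) into 0, reaching cost 7 (bound 7)

((0 * 2) * (1 + a))   [cost 7]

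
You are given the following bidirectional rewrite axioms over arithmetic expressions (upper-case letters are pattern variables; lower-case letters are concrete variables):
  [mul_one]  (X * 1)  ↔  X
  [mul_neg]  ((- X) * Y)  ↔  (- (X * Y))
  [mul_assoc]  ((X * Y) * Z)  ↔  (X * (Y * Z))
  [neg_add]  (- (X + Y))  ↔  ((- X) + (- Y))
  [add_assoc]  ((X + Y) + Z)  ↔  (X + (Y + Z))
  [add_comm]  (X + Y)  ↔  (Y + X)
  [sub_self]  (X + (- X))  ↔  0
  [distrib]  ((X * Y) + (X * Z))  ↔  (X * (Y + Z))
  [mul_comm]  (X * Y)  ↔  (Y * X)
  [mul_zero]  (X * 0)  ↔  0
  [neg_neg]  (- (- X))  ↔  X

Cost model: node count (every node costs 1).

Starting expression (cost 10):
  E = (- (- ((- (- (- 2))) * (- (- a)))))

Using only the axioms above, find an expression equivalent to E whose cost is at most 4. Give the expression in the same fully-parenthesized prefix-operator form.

(1) (- (- 2))  =[neg_neg →]=  2    ⊢ (- (- ((- 2) * (- (- a)))))
(2) (- (- a))  =[neg_neg →]=  a    ⊢ (- (- ((- 2) * a)))
(3) (- (- ((- 2) * a)))  =[neg_neg →]=  ((- 2) * a)    ⊢ cost 4, within 4

((- 2) * a)   [cost 4]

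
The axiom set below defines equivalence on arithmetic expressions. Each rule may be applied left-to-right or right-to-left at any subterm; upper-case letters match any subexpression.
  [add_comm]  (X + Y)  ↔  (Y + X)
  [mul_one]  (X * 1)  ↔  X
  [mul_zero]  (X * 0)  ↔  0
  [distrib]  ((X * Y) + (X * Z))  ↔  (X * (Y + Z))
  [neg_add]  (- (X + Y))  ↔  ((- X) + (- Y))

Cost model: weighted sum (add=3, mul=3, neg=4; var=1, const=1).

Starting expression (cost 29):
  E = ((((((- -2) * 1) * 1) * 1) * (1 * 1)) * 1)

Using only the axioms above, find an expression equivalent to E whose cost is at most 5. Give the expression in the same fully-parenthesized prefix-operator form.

(- -2)   [cost 5]

step 1: mul_one (→) rewrites ((((((- -2) * 1) * 1) * 1) * (1 * 1)) * 1) into (((((- -2) * 1) * 1) * 1) * (1 * 1))
step 2: mul_one (→) rewrites (1 * 1) into 1, now (((((- -2) * 1) * 1) * 1) * 1)
step 3: mul_one (→) rewrites (((((- -2) * 1) * 1) * 1) * 1) into ((((- -2) * 1) * 1) * 1)
step 4: mul_one (→) rewrites ((- -2) * 1) into (- -2), now (((- -2) * 1) * 1)
step 5: mul_one (→) rewrites ((- -2) * 1) into (- -2), now ((- -2) * 1)
step 6: mul_one (→) rewrites ((- -2) * 1) into (- -2), reaching cost 5 (bound 5)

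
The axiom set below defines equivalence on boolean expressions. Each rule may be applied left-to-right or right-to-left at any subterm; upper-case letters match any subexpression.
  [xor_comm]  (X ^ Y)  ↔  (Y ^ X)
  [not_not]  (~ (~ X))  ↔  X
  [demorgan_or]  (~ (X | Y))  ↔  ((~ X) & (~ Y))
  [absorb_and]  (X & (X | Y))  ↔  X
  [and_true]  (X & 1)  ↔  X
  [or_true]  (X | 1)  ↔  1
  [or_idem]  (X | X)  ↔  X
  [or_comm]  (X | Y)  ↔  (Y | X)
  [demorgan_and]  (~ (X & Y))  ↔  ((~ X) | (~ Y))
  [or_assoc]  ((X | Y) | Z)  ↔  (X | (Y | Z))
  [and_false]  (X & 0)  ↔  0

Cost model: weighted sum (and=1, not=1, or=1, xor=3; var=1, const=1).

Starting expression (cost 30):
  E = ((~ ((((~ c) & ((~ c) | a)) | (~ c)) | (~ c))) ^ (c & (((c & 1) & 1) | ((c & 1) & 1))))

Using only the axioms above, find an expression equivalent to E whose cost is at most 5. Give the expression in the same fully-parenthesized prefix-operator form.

(c ^ c)   [cost 5]

(1) ((~ c) & ((~ c) | a))  =[absorb_and →]=  (~ c)    ⊢ ((~ (((~ c) | (~ c)) | (~ c))) ^ (c & (((c & 1) & 1) | ((c & 1) & 1))))
(2) ((c & 1) & 1)  =[and_true →]=  (c & 1)    ⊢ ((~ (((~ c) | (~ c)) | (~ c))) ^ (c & ((c & 1) | ((c & 1) & 1))))
(3) (c & 1)  =[and_true →]=  c    ⊢ ((~ (((~ c) | (~ c)) | (~ c))) ^ (c & ((c & 1) | (c & 1))))
(4) ((~ c) | (~ c))  =[or_idem →]=  (~ c)    ⊢ ((~ ((~ c) | (~ c))) ^ (c & ((c & 1) | (c & 1))))
(5) (c & 1)  =[and_true →]=  c    ⊢ ((~ ((~ c) | (~ c))) ^ (c & (c | (c & 1))))
(6) ((~ c) | (~ c))  =[or_idem →]=  (~ c)    ⊢ ((~ (~ c)) ^ (c & (c | (c & 1))))
(7) (~ (~ c))  =[not_not →]=  c    ⊢ (c ^ (c & (c | (c & 1))))
(8) (c & 1)  =[and_true →]=  c    ⊢ (c ^ (c & (c | c)))
(9) (c & (c | c))  =[absorb_and →]=  c    ⊢ cost 5, within 5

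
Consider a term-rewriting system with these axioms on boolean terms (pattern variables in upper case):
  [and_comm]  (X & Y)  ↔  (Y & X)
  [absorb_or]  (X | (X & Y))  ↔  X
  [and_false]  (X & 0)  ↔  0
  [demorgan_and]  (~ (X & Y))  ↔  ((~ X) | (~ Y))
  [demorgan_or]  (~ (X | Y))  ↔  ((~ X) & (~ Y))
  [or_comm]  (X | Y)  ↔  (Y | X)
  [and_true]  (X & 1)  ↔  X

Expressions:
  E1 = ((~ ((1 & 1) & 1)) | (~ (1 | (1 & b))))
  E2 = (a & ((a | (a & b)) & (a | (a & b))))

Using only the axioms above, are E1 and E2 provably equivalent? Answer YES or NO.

NO

The axioms are sound identities: if E1 ↔* E2 then E1 and E2 evaluate identically under any assignment.
Under a=1, b=0: E1 evaluates to 0, E2 to 1. Distinct ⇒ no rewrite sequence connects them.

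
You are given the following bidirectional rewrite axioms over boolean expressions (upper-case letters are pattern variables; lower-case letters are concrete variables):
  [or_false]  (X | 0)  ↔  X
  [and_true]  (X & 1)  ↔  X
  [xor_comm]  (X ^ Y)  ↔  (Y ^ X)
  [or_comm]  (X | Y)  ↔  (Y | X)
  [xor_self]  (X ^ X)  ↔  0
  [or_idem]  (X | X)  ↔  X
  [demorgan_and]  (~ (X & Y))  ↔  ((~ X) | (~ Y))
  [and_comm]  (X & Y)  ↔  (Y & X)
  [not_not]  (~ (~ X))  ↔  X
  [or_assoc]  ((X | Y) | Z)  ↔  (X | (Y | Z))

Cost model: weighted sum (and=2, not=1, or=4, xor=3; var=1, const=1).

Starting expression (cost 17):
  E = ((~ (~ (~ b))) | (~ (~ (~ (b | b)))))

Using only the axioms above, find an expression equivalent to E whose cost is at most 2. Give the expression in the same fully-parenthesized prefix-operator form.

1. [or_idem →] (b | b)  →  b;  E = ((~ (~ (~ b))) | (~ (~ (~ b))))
2. [or_idem →] ((~ (~ (~ b))) | (~ (~ (~ b))))  →  (~ (~ (~ b)))
3. [not_not →] (~ (~ b))  →  b;  cost 2 ≤ 2, done

(~ b)   [cost 2]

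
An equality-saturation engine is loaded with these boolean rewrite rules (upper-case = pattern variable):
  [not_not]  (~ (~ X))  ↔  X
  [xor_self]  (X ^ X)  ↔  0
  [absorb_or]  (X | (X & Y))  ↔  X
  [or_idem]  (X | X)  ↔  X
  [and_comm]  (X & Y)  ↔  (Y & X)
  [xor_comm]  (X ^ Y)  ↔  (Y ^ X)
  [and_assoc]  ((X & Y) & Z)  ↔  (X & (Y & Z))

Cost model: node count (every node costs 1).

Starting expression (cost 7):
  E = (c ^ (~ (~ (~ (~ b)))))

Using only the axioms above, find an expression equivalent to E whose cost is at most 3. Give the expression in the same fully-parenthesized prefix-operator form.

1. [not_not →] (~ (~ b))  →  b;  E = (c ^ (~ (~ b)))
2. [not_not →] (~ (~ b))  →  b;  cost 3 ≤ 3, done

(c ^ b)   [cost 3]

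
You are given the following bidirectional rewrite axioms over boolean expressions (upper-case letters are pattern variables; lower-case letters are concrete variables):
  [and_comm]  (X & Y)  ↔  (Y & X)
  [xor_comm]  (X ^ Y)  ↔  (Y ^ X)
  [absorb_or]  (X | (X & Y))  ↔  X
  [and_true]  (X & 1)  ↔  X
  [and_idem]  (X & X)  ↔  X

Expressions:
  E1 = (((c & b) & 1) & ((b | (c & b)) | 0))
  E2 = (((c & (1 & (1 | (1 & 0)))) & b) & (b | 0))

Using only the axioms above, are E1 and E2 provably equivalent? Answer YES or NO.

(1) (c & b)  =[and_comm →]=  (b & c)    ⊢ (((c & b) & 1) & ((b | (b & c)) | 0))
(2) (b | (b & c))  =[absorb_or →]=  b    ⊢ (((c & b) & 1) & (b | 0))
(3) ((c & b) & 1)  =[and_true →]=  (c & b)    ⊢ ((c & b) & (b | 0))
(4) c  =[and_true ←]=  (c & 1)    ⊢ (((c & 1) & b) & (b | 0))
(5) 1  =[and_idem ←]=  (1 & 1)    ⊢ (((c & (1 & 1)) & b) & (b | 0))
(6) 1  =[absorb_or ←]=  (1 | (1 & 0))    ⊢ E2

YES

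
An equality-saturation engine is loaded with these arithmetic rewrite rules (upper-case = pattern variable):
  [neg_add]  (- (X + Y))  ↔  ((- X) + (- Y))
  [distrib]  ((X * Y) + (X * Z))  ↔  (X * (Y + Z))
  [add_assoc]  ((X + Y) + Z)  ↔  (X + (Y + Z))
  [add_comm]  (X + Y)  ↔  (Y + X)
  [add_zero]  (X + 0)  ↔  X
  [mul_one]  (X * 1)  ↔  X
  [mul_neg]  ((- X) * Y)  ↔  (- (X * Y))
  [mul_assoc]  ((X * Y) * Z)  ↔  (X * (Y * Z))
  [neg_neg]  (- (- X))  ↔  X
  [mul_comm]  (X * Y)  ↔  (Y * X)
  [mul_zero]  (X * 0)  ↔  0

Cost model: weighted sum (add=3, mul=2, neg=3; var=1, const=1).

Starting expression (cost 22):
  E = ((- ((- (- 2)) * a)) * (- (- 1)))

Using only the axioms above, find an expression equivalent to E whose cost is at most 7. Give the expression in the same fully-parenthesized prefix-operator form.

(- (2 * a))   [cost 7]

(1) (- (- 1))  =[neg_neg →]=  1    ⊢ ((- ((- (- 2)) * a)) * 1)
(2) (- (- 2))  =[neg_neg →]=  2    ⊢ ((- (2 * a)) * 1)
(3) ((- (2 * a)) * 1)  =[mul_one →]=  (- (2 * a))    ⊢ cost 7, within 7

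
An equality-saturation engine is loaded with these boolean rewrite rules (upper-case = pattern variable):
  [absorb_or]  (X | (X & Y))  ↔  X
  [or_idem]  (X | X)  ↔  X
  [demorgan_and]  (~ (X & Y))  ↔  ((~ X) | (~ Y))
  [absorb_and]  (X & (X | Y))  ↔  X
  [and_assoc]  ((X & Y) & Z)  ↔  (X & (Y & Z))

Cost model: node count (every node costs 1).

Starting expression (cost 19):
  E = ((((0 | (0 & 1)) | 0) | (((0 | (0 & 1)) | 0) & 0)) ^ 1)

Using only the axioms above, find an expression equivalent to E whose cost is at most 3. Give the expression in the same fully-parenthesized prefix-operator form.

(1) (((0 | (0 & 1)) | 0) | (((0 | (0 & 1)) | 0) & 0))  =[absorb_or →]=  ((0 | (0 & 1)) | 0)    ⊢ (((0 | (0 & 1)) | 0) ^ 1)
(2) (0 | (0 & 1))  =[absorb_or →]=  0    ⊢ ((0 | 0) ^ 1)
(3) (0 | 0)  =[or_idem →]=  0    ⊢ cost 3, within 3

(0 ^ 1)   [cost 3]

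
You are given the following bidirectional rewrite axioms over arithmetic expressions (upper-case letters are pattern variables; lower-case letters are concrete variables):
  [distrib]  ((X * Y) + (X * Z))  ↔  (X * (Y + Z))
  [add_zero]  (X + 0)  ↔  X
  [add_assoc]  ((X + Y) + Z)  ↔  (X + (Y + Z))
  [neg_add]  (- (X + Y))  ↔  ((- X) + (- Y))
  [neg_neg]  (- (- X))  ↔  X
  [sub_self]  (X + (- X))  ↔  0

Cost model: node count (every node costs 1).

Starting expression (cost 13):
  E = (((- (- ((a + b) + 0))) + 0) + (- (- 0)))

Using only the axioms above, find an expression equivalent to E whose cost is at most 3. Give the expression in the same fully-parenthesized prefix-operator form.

step 1: add_zero (→) rewrites ((- (- ((a + b) + 0))) + 0) into (- (- ((a + b) + 0))), now ((- (- ((a + b) + 0))) + (- (- 0)))
step 2: neg_neg (→) rewrites (- (- 0)) into 0, now ((- (- ((a + b) + 0))) + 0)
step 3: neg_neg (→) rewrites (- (- ((a + b) + 0))) into ((a + b) + 0), now (((a + b) + 0) + 0)
step 4: add_zero (→) rewrites ((a + b) + 0) into (a + b), now ((a + b) + 0)
step 5: add_zero (→) rewrites ((a + b) + 0) into (a + b), reaching cost 3 (bound 3)

(a + b)   [cost 3]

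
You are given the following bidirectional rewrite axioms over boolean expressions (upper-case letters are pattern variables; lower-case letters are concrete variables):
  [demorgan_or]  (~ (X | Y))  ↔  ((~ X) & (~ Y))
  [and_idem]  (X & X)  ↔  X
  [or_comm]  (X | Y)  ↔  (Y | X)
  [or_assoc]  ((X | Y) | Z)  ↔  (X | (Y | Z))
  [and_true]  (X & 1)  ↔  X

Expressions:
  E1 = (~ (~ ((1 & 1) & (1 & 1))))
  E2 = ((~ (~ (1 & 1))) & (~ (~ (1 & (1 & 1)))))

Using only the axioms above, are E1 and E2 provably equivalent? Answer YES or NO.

YES

step 1: and_idem (→) rewrites (1 & 1) into 1, now (~ (~ ((1 & 1) & 1)))
step 2: and_true (→) rewrites (1 & 1) into 1, now (~ (~ (1 & 1)))
step 3: and_idem (←) rewrites (~ (~ (1 & 1))) into ((~ (~ (1 & 1))) & (~ (~ (1 & 1))))
step 4: and_idem (←) rewrites 1 into (1 & 1), which is E2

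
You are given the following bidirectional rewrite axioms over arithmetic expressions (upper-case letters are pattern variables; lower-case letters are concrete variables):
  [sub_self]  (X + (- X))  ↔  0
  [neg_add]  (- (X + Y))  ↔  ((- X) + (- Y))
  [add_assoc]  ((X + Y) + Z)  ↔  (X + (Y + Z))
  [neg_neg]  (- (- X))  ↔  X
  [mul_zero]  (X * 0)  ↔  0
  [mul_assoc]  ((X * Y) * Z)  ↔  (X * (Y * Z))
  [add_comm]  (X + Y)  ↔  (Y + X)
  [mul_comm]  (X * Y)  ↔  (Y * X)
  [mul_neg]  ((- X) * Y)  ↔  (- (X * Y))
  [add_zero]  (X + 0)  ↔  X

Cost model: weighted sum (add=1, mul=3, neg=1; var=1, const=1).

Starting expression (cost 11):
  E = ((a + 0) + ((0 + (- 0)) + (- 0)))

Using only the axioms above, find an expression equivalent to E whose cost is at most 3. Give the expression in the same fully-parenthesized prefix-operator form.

(a + 0)   [cost 3]

1. [sub_self →] (0 + (- 0))  →  0;  E = ((a + 0) + (0 + (- 0)))
2. [sub_self →] (0 + (- 0))  →  0;  E = ((a + 0) + 0)
3. [add_zero →] ((a + 0) + 0)  →  (a + 0);  cost 3 ≤ 3, done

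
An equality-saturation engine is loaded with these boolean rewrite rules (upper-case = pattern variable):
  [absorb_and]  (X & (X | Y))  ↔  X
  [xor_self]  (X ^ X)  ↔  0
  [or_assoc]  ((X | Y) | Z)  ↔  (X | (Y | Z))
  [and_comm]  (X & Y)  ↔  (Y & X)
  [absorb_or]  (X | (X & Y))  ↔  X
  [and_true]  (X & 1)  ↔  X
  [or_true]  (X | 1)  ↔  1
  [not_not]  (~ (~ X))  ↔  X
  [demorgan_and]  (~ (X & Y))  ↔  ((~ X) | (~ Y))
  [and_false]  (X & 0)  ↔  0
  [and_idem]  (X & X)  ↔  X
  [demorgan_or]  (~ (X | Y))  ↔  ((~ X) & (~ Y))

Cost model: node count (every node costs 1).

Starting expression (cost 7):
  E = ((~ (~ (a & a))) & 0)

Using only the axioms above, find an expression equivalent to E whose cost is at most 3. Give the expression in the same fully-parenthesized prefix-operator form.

(0 & a)   [cost 3]

1. [and_comm →] ((~ (~ (a & a))) & 0)  →  (0 & (~ (~ (a & a))))
2. [and_idem →] (a & a)  →  a;  E = (0 & (~ (~ a)))
3. [not_not →] (~ (~ a))  →  a;  cost 3 ≤ 3, done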